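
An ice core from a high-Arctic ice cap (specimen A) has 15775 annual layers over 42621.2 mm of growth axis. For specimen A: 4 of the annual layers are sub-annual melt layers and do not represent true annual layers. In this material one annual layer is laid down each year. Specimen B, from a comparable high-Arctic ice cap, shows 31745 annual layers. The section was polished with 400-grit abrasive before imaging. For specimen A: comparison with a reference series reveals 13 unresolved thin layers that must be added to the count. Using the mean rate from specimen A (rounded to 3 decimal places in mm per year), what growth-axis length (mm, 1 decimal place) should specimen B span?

Specimen A: correcting the raw count gives 15775 − 4 + 13 = 15784 true annual layers.
A: Extension rate ≈ 42621.2 / 15784 = 2.700 mm/yr.
B's length ≈ 2.700 × 31745 = 85711.5 mm.

85711.5 mm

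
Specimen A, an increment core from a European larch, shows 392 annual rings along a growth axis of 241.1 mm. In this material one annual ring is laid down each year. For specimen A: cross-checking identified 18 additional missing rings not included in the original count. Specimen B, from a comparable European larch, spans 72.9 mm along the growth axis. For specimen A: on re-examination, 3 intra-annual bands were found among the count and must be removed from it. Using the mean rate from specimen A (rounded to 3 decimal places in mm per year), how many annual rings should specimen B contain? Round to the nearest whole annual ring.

123 annual rings

Specimen A: true annual ring count = 392 − 3 + 18 = 407.
A: Mean rate = 241.1 mm / 407 years ≈ 0.592 mm/yr.
Specimen B: 72.9 mm / 0.592 mm per year = 123.14 years ≈ 123 annual rings.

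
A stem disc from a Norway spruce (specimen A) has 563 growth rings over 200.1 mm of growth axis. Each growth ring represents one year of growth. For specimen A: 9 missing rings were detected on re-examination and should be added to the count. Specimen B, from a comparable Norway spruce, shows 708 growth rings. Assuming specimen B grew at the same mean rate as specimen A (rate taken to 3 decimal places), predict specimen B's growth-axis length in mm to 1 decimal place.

247.8 mm

Specimen A: adjusted count: 563 + 9 = 572 growth rings.
A: Extension rate ≈ 200.1 / 572 = 0.350 mm/year.
For B, 0.350 mm/year × 708 years = 247.8 mm.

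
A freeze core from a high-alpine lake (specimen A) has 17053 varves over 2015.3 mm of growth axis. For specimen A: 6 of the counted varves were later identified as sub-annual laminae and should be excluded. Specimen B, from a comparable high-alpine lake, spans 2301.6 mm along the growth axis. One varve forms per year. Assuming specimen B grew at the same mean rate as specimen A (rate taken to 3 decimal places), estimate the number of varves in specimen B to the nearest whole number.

Specimen A: true varve count = 17053 − 6 = 17047.
A: Extension rate ≈ 2015.3 / 17047 = 0.118 mm per year.
B spans 2301.6 / 0.118 = 19505.08 years ≈ 19505 varves.

19505 varves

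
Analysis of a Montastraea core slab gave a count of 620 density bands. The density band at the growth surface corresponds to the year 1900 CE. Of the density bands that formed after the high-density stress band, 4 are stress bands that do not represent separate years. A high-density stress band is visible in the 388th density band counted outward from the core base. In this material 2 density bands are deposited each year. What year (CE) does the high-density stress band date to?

620 − 388 = 232 density bands lie beyond the high-density stress band toward the growth surface.
Excluding 4 false density bands: 232 − 4 = 228.
228 density bands at 2 per year is 228 / 2 = 114 years.
1900 − 114 = 1786 CE.

1786 CE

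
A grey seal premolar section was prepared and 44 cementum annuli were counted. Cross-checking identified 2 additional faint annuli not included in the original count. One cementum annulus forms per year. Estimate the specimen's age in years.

Correcting the raw count gives 44 + 2 = 46 true cementum annuli.
With a one-to-one cementum annulus periodicity this is 46 years.

46 years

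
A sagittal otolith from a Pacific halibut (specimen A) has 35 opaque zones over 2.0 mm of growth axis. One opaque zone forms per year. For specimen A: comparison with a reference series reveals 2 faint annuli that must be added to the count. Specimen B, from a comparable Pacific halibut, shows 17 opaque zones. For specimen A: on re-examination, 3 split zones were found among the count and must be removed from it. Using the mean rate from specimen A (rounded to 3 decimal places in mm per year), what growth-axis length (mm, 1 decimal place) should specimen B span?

1.0 mm

Specimen A: correcting the raw count gives 35 − 3 + 2 = 34 true opaque zones.
A: 2.0 mm over 34 years gives 2.0 / 34 ≈ 0.059 mm/yr.
Length of B = 0.059 × 17 = 1.0 mm.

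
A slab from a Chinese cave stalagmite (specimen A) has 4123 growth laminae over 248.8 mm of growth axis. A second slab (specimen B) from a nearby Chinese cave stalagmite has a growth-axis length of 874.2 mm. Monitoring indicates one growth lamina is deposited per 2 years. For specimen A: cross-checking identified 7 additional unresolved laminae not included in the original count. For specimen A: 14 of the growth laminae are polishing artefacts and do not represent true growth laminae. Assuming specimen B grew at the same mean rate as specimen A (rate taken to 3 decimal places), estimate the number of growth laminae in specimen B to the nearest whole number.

Specimen A: after corrections the count is 4123 − 14 + 7 = 4116 growth laminae.
Specimen A: 4116 growth laminae at 2 years each span 4116 × 2 = 8232 years.
A: Mean rate = 248.8 mm / 8232 years ≈ 0.030 mm per year.
Specimen B: 874.2 mm / 0.030 mm per year = 29140.00 years; at 2 years per growth lamina that is 29140.00 / 2 ≈ 14570 growth laminae.

14570 growth laminae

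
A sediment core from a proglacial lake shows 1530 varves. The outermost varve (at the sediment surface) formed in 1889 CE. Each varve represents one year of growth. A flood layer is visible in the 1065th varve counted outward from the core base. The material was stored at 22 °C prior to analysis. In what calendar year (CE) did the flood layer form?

Between varve 1065 and the sediment surface there are 1530 − 1065 = 465 varves.
The varve at the sediment surface is 1889 CE, so the flood layer dates to 1889 − 465 = 1424 CE.

1424 CE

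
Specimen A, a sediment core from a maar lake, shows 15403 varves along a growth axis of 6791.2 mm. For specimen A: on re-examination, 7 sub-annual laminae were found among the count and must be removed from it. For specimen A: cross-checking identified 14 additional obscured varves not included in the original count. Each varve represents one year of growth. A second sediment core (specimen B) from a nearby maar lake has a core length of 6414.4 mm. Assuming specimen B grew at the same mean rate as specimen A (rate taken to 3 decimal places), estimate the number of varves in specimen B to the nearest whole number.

Specimen A: true varve count = 15403 − 7 + 14 = 15410.
A: Mean rate = 6791.2 mm / 15410 years ≈ 0.441 mm/year.
B spans 6414.4 / 0.441 = 14545.12 years ≈ 14545 varves.

14545 varves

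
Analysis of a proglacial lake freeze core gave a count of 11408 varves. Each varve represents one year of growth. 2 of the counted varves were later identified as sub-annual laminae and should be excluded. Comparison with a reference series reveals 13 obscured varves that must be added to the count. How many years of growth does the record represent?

11419 yr

Adjusted count: 11408 − 2 + 13 = 11419 varves.
With a one-to-one varve periodicity this is 11419 years.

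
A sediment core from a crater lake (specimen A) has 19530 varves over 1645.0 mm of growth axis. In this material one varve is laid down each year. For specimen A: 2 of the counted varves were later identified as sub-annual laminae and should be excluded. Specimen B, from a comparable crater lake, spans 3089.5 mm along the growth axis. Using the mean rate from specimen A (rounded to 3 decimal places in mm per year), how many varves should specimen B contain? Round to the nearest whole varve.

36780 varves

Specimen A: correcting the raw count gives 19530 − 2 = 19528 true varves.
A: Extension rate ≈ 1645.0 / 19528 = 0.084 mm/year.
For B, 3089.5 / 0.084 = 36779.76 years ≈ 36780 varves.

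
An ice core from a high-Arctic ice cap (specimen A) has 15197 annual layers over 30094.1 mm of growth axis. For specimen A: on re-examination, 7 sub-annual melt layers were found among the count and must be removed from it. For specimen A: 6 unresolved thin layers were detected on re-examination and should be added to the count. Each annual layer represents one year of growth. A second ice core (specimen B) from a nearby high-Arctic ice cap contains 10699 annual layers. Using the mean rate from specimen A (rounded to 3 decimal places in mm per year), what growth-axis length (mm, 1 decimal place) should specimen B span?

21184.0 mm

Specimen A: adjusted count: 15197 − 7 + 6 = 15196 annual layers.
A: Extension rate ≈ 30094.1 / 15196 = 1.980 mm/year.
B's length ≈ 1.980 × 10699 = 21184.0 mm.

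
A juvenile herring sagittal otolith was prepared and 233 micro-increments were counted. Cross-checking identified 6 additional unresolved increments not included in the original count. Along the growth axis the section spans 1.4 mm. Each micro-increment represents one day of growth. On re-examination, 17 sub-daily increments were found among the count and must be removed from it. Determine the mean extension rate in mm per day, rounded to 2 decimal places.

0.01 mm per day

After corrections the count is 233 − 17 + 6 = 222 micro-increments.
Extension rate ≈ 1.4 / 222 = 0.01 mm per day.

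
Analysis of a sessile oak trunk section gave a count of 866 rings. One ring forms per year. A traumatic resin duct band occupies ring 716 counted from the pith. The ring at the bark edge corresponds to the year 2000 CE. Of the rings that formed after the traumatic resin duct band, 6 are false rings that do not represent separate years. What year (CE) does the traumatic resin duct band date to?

1856 CE

The traumatic resin duct band sits at ring 716 from the pith, so 866 − 716 = 150 rings formed after it.
Excluding 6 false rings: 150 − 6 = 144.
The ring at the bark edge is 2000 CE, so the traumatic resin duct band dates to 2000 − 144 = 1856 CE.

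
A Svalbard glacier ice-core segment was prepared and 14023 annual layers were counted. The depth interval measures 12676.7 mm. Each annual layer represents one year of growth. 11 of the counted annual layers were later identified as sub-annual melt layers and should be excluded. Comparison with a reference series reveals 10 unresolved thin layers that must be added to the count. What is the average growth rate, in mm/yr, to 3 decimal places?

0.904 mm/yr

Adjusted count: 14023 − 11 + 10 = 14022 annual layers.
Extension rate ≈ 12676.7 / 14022 = 0.904 mm/yr.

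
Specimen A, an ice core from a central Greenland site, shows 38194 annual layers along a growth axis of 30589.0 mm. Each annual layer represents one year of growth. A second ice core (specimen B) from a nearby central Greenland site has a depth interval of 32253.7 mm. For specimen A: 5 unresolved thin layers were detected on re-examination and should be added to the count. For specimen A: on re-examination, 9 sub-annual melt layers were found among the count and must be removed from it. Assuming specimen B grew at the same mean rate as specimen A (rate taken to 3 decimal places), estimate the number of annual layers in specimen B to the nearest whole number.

Specimen A: adjusted count: 38194 − 9 + 5 = 38190 annual layers.
A: Extension rate ≈ 30589.0 / 38190 = 0.801 mm/yr.
B spans 32253.7 / 0.801 = 40266.79 years ≈ 40267 annual layers.

40267 annual layers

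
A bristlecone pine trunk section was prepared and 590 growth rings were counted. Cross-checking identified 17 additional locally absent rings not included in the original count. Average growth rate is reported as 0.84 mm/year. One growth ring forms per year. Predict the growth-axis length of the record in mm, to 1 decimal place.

509.9 mm

Adjusted count: 590 + 17 = 607 growth rings.
Predicted length = 0.84 mm/year × 607 years = 509.9 mm.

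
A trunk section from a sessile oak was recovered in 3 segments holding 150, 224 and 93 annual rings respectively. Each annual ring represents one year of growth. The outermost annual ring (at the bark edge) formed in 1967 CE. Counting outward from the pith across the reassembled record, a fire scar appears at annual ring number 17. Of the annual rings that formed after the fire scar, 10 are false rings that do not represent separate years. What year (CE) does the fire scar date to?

Total annual rings = 150 + 224 + 93 = 467.
The fire scar sits at annual ring 17 from the pith, so 467 − 17 = 450 annual rings formed after it.
Removing the 10 false annual rings leaves 450 − 10 = 440 true annual rings beyond the fire scar.
Counting back 440 years from 1967 CE places the fire scar in 1967 − 440 = 1527 CE.

1527 CE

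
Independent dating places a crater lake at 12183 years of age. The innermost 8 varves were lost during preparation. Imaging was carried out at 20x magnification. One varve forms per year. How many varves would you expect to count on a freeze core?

Expected varves over 12183 years: 12183.
Subtracting the 8 varves not captured gives 12183 − 8 = 12175 varves in the record.

12175 varves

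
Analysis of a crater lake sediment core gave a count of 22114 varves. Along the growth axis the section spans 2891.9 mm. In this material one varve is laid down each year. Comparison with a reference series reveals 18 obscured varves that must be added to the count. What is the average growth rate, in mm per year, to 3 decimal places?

True varve count = 22114 + 18 = 22132.
2891.9 mm over 22132 years gives 2891.9 / 22132 ≈ 0.131 mm per year.

0.131 mm per year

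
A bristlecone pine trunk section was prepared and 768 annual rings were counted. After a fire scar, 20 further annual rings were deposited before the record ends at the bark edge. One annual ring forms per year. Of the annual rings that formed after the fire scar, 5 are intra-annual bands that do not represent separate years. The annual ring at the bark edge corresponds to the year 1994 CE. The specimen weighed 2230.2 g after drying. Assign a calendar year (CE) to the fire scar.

20 annual rings post-date the fire scar.
Excluding 5 false annual rings: 20 − 5 = 15.
The annual ring at the bark edge is 1994 CE, so the fire scar dates to 1994 − 15 = 1979 CE.

1979 CE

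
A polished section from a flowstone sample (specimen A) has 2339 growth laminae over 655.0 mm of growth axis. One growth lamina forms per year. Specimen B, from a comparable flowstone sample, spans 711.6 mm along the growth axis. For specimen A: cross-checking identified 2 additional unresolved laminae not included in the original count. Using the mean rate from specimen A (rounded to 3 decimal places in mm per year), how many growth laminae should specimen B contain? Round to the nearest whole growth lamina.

2541 growth laminae

Specimen A: after corrections the count is 2339 + 2 = 2341 growth laminae.
A: Mean rate = 655.0 mm / 2341 years ≈ 0.280 mm/yr.
For B, 711.6 / 0.280 = 2541.43 years ≈ 2541 growth laminae.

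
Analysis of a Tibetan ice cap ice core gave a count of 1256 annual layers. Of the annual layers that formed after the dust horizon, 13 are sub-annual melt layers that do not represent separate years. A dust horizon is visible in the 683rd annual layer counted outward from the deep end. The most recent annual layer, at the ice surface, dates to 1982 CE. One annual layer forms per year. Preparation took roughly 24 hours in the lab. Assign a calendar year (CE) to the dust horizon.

1422 CE

1256 − 683 = 573 annual layers lie beyond the dust horizon toward the ice surface.
Removing the 13 false annual layers leaves 573 − 13 = 560 true annual layers beyond the dust horizon.
1982 − 560 = 1422 CE.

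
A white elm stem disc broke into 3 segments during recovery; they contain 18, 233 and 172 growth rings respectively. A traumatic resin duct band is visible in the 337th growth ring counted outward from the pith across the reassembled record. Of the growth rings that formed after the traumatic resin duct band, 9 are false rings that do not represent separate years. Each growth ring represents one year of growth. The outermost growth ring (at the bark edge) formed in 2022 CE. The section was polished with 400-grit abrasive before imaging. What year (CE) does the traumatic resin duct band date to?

Total growth rings = 18 + 233 + 172 = 423.
Between growth ring 337 and the bark edge there are 423 − 337 = 86 growth rings.
Removing the 9 false growth rings leaves 86 − 9 = 77 true growth rings beyond the traumatic resin duct band.
2022 − 77 = 1945 CE.

1945 CE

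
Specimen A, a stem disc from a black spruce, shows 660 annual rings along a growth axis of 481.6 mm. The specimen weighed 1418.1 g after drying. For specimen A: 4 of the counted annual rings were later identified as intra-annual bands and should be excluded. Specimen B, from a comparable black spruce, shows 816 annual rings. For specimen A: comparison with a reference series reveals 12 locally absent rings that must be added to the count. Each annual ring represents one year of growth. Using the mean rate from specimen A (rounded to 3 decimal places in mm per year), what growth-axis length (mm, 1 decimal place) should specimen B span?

588.3 mm

Specimen A: adjusted count: 660 − 4 + 12 = 668 annual rings.
A: Mean rate = 481.6 mm / 668 years ≈ 0.721 mm/yr.
Length of B = 0.721 × 816 = 588.3 mm.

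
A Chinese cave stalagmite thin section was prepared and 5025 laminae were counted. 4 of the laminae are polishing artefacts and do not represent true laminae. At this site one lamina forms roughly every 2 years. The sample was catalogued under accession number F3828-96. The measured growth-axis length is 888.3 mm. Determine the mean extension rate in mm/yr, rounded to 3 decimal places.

0.088 mm/yr

After corrections the count is 5025 − 4 = 5021 laminae.
5021 laminae at 2 years each span 5021 × 2 = 10042 years.
Extension rate ≈ 888.3 / 10042 = 0.088 mm/yr.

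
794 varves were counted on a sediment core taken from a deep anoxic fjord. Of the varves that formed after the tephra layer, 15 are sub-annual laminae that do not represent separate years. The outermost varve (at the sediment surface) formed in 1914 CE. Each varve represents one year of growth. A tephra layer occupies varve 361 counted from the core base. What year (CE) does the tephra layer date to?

Between varve 361 and the sediment surface there are 794 − 361 = 433 varves.
Removing the 15 false varves leaves 433 − 15 = 418 true varves beyond the tephra layer.
1914 − 418 = 1496 CE.

1496 CE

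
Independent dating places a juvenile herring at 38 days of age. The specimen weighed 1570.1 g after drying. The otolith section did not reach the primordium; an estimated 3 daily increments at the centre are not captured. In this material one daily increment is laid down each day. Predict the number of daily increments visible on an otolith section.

One daily increment per day gives 38 daily increments over 38 days.
38 − 3 missed = 35 daily increments expected in the prepared section.

35 daily increments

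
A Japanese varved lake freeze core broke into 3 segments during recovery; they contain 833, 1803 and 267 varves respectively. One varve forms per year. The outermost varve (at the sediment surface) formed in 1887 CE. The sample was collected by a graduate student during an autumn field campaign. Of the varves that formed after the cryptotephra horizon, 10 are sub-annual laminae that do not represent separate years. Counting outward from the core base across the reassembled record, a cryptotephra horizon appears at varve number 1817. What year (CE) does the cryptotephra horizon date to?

811 CE

Total varves = 833 + 1803 + 267 = 2903.
2903 − 1817 = 1086 varves lie beyond the cryptotephra horizon toward the sediment surface.
Removing the 10 false varves leaves 1086 − 10 = 1076 true varves beyond the cryptotephra horizon.
1887 − 1076 = 811 CE.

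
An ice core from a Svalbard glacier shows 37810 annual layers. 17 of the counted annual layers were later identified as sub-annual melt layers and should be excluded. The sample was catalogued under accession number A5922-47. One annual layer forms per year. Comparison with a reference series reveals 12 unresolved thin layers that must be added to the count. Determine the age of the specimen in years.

True annual layer count = 37810 − 17 + 12 = 37805.
With a one-to-one annual layer periodicity this is 37805 years.

37805 years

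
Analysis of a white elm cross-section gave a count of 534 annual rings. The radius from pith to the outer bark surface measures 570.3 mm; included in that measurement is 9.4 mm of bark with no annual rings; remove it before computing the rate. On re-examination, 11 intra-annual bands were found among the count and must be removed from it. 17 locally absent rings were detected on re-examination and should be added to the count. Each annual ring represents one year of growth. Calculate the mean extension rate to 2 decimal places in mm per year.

After corrections the count is 534 − 11 + 17 = 540 annual rings.
Net length = 570.3 − 9.4 = 560.9 mm.
560.9 mm over 540 years gives 560.9 / 540 ≈ 1.04 mm per year.

1.04 mm per year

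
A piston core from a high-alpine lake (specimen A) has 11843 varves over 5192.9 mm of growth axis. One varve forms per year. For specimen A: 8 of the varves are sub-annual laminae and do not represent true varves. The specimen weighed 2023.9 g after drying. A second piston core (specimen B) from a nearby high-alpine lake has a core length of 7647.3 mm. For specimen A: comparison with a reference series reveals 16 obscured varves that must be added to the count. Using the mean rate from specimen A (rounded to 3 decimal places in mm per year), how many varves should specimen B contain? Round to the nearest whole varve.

17460 varves

Specimen A: correcting the raw count gives 11843 − 8 + 16 = 11851 true varves.
A: Mean rate = 5192.9 mm / 11851 years ≈ 0.438 mm/year.
B spans 7647.3 / 0.438 = 17459.59 years ≈ 17460 varves.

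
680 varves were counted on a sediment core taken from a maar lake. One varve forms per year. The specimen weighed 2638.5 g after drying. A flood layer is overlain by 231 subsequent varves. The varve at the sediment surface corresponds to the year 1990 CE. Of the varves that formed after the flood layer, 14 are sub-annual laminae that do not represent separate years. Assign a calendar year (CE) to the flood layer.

231 varves post-date the flood layer.
Removing the 14 false varves leaves 231 − 14 = 217 true varves beyond the flood layer.
The varve at the sediment surface is 1990 CE, so the flood layer dates to 1990 − 217 = 1773 CE.

1773 CE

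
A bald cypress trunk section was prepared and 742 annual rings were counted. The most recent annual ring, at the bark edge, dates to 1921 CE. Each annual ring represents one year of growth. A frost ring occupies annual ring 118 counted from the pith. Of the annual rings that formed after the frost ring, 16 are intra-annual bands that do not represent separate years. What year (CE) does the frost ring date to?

The frost ring sits at annual ring 118 from the pith, so 742 − 118 = 624 annual rings formed after it.
Removing the 16 false annual rings leaves 624 − 16 = 608 true annual rings beyond the frost ring.
The annual ring at the bark edge is 1921 CE, so the frost ring dates to 1921 − 608 = 1313 CE.

1313 CE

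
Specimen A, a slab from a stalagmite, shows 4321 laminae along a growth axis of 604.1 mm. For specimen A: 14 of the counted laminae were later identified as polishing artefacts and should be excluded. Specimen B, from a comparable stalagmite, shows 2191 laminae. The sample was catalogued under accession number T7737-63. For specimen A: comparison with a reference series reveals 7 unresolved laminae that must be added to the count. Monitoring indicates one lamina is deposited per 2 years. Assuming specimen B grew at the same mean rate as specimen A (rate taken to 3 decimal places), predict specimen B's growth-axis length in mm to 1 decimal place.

306.7 mm

Specimen A: correcting the raw count gives 4321 − 14 + 7 = 4314 true laminae.
Specimen A: at 2 years per lamina, 4314 × 2 = 8628 years.
A: Extension rate ≈ 604.1 / 8628 = 0.070 mm/year.
Specimen B: 2191 laminae at 2 years each span 2191 × 2 = 4382 years. Length of B = 0.070 × 4382 = 306.7 mm.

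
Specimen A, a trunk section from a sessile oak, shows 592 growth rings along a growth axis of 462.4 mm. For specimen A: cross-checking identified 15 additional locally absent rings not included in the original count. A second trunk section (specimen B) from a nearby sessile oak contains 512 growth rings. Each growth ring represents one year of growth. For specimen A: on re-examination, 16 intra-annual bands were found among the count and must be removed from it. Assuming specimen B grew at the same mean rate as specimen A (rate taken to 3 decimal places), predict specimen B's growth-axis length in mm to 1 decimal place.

400.4 mm

Specimen A: adjusted count: 592 − 16 + 15 = 591 growth rings.
A: Mean rate = 462.4 mm / 591 years ≈ 0.782 mm per year.
B's length ≈ 0.782 × 512 = 400.4 mm.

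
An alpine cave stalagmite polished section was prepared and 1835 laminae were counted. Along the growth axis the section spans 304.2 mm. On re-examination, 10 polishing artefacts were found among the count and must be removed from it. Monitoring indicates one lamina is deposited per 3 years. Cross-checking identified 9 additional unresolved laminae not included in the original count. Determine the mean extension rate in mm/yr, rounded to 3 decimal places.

Adjusted count: 1835 − 10 + 9 = 1834 laminae.
1834 laminae at 3 years each span 1834 × 3 = 5502 years.
304.2 mm over 5502 years gives 304.2 / 5502 ≈ 0.055 mm/yr.

0.055 mm/yr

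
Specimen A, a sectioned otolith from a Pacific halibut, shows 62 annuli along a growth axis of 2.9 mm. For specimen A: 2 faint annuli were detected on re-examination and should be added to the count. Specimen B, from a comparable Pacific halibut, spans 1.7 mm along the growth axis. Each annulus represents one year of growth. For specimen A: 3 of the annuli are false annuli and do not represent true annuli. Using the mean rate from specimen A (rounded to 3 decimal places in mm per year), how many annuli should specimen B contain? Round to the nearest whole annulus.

35 annuli

Specimen A: adjusted count: 62 − 3 + 2 = 61 annuli.
A: Mean rate = 2.9 mm / 61 years ≈ 0.048 mm/year.
B spans 1.7 / 0.048 = 35.42 years ≈ 35 annuli.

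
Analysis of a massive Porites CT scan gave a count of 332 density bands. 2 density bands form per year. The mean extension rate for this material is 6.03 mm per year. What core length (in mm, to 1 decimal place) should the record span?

With 2 density bands per year, 332 / 2 = 166 years.
Predicted length = 6.03 mm/year × 166 years = 1001.0 mm.

1001.0 mm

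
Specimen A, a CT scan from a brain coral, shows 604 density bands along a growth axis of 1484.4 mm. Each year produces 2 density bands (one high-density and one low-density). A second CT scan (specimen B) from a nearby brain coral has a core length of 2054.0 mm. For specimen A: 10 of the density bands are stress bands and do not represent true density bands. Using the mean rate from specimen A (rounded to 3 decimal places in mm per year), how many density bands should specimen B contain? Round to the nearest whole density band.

822 density bands

Specimen A: adjusted count: 604 − 10 = 594 density bands.
Specimen A: 594 density bands at 2 per year is 594 / 2 = 297 years.
A: Mean rate = 1484.4 mm / 297 years ≈ 4.998 mm/yr.
Specimen B: 2054.0 mm / 4.998 mm per year = 410.96 years; at 2 density bands per year that is 410.96 × 2 ≈ 822 density bands.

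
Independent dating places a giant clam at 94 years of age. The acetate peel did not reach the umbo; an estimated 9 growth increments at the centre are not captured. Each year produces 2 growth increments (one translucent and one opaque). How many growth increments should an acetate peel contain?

94 years at 2 growth increments per year gives 94 × 2 = 188 growth increments.
Less the 9 uncaptured growth increments: 188 − 9 = 179.

179 growth increments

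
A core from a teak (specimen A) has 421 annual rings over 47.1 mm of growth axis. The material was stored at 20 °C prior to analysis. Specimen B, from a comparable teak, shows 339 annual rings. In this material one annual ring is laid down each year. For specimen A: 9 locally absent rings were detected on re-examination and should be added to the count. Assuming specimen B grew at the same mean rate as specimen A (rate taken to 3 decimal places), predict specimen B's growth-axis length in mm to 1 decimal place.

37.3 mm

Specimen A: true annual ring count = 421 + 9 = 430.
A: Extension rate ≈ 47.1 / 430 = 0.110 mm/year.
Length of B = 0.110 × 339 = 37.3 mm.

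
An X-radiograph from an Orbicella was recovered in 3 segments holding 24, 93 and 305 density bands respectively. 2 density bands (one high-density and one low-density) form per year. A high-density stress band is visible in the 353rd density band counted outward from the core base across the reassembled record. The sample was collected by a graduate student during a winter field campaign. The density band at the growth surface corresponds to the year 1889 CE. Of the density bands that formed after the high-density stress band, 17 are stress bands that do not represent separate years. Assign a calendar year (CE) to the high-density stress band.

Total density bands = 24 + 93 + 305 = 422.
Between density band 353 and the growth surface there are 422 − 353 = 69 density bands.
69 − 17 false = 52 true density bands after the high-density stress band.
Dividing by 2 density bands per year: 52 / 2 = 26 years.
Counting back 26 years from 1889 CE places the high-density stress band in 1889 − 26 = 1863 CE.

1863 CE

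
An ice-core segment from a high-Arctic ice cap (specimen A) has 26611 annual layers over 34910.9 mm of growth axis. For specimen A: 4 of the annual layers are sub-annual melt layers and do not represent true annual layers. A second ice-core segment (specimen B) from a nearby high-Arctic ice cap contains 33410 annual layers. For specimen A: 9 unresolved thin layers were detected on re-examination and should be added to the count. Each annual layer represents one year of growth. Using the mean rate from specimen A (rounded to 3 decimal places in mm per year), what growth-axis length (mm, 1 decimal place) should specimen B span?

Specimen A: true annual layer count = 26611 − 4 + 9 = 26616.
A: Mean rate = 34910.9 mm / 26616 years ≈ 1.312 mm/yr.
B's length ≈ 1.312 × 33410 = 43833.9 mm.

43833.9 mm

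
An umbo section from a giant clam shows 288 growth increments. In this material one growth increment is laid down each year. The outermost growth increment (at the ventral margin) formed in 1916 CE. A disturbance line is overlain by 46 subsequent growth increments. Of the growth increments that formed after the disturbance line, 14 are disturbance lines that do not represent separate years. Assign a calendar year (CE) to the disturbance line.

1884 CE

46 growth increments post-date the disturbance line.
Excluding 14 false growth increments: 46 − 14 = 32.
Counting back 32 years from 1916 CE places the disturbance line in 1916 − 32 = 1884 CE.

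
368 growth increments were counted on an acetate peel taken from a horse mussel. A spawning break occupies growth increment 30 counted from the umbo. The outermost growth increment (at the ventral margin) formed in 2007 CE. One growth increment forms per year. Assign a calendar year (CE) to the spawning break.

1669 CE

368 − 30 = 338 growth increments lie beyond the spawning break toward the ventral margin.
The growth increment at the ventral margin is 2007 CE, so the spawning break dates to 2007 − 338 = 1669 CE.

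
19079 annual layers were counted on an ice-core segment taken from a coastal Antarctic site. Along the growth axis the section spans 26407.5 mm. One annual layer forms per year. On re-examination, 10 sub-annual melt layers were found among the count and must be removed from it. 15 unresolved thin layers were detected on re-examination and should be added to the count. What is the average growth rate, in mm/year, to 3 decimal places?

1.384 mm/year

After corrections the count is 19079 − 10 + 15 = 19084 annual layers.
Mean rate = 26407.5 mm / 19084 years ≈ 1.384 mm/year.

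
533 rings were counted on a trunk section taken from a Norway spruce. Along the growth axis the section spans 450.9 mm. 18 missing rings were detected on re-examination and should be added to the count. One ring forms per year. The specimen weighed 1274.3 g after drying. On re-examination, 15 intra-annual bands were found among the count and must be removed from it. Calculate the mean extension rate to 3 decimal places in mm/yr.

Adjusted count: 533 − 15 + 18 = 536 rings.
450.9 mm over 536 years gives 450.9 / 536 ≈ 0.841 mm/yr.

0.841 mm/yr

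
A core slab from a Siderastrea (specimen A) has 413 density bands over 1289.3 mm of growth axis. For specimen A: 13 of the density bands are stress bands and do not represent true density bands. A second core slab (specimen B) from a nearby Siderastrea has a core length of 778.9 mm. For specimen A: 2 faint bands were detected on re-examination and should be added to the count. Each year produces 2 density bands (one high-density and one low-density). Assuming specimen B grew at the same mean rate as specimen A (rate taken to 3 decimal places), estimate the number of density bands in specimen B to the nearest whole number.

Specimen A: after corrections the count is 413 − 13 + 2 = 402 density bands.
Specimen A: 402 density bands at 2 per year is 402 / 2 = 201 years.
A: 1289.3 mm over 201 years gives 1289.3 / 201 ≈ 6.414 mm/yr.
For B, 778.9 / 6.414 = 121.44 years; at 2 density bands per year that is 121.44 × 2 ≈ 243 density bands.

243 density bands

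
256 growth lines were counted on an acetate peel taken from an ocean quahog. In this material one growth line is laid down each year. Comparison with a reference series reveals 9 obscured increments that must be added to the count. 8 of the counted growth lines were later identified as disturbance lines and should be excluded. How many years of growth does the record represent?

257 yr

Adjusted count: 256 − 8 + 9 = 257 growth lines.
At one growth line per year, that is 257 years.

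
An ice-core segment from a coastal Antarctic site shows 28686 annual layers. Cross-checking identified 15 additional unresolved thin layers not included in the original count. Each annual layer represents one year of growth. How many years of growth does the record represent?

True annual layer count = 28686 + 15 = 28701.
With a one-to-one annual layer periodicity this is 28701 years.

28701 years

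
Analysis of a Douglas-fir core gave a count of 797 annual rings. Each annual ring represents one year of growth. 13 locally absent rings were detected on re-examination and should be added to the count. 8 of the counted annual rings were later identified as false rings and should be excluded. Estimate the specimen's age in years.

True annual ring count = 797 − 8 + 13 = 802.
One annual ring per year makes the duration 802 years.

802 yr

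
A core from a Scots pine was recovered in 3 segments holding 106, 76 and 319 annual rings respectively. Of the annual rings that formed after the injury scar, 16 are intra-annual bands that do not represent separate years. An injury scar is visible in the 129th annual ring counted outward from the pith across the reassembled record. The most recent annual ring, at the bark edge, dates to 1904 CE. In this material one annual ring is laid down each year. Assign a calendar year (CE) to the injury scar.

1548 CE

Total annual rings = 106 + 76 + 319 = 501.
The injury scar sits at annual ring 129 from the pith, so 501 − 129 = 372 annual rings formed after it.
372 − 16 false = 356 true annual rings after the injury scar.
The annual ring at the bark edge is 1904 CE, so the injury scar dates to 1904 − 356 = 1548 CE.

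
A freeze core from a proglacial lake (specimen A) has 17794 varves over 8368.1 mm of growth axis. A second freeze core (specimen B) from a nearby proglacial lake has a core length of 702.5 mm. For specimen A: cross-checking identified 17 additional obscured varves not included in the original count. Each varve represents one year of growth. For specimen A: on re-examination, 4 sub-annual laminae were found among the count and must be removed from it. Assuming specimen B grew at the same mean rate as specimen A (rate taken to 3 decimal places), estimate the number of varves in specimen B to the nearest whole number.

1495 varves

Specimen A: after corrections the count is 17794 − 4 + 17 = 17807 varves.
A: 8368.1 mm over 17807 years gives 8368.1 / 17807 ≈ 0.470 mm/yr.
B spans 702.5 / 0.470 = 1494.68 years ≈ 1495 varves.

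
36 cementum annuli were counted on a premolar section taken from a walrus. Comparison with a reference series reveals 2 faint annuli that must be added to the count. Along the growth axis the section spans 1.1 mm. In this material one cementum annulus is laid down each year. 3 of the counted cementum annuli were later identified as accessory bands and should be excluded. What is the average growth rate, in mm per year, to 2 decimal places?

Correcting the raw count gives 36 − 3 + 2 = 35 true cementum annuli.
1.1 mm over 35 years gives 1.1 / 35 ≈ 0.03 mm per year.

0.03 mm per year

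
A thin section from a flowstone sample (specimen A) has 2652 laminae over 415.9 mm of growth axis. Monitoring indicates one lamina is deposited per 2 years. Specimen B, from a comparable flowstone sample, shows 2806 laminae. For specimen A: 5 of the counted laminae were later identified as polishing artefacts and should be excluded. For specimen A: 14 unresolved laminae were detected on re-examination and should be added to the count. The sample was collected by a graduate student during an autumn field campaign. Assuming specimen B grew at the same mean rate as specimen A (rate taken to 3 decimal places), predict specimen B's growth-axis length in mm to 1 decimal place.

437.7 mm

Specimen A: adjusted count: 2652 − 5 + 14 = 2661 laminae.
Specimen A: 2661 laminae at 2 years each span 2661 × 2 = 5322 years.
A: 415.9 mm over 5322 years gives 415.9 / 5322 ≈ 0.078 mm/yr.
Specimen B: 2806 laminae at 2 years each span 2806 × 2 = 5612 years. For B, 0.078 mm/year × 5612 years = 437.7 mm.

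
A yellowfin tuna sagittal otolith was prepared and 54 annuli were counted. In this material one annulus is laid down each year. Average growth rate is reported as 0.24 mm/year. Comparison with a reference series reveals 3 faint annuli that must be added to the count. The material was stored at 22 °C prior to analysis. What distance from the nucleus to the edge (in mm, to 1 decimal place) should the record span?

13.7 mm

Correcting the raw count gives 54 + 3 = 57 true annuli.
Predicted length = 0.24 mm/year × 57 years = 13.7 mm.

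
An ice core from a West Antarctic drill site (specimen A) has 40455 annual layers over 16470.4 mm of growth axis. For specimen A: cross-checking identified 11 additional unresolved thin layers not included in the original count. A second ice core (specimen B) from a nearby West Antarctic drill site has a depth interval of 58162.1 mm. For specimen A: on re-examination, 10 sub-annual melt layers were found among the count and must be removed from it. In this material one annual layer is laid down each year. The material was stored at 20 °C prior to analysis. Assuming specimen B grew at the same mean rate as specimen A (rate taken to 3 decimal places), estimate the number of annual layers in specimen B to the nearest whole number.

142904 annual layers

Specimen A: true annual layer count = 40455 − 10 + 11 = 40456.
A: 16470.4 mm over 40456 years gives 16470.4 / 40456 ≈ 0.407 mm per year.
For B, 58162.1 / 0.407 = 142904.42 years ≈ 142904 annual layers.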